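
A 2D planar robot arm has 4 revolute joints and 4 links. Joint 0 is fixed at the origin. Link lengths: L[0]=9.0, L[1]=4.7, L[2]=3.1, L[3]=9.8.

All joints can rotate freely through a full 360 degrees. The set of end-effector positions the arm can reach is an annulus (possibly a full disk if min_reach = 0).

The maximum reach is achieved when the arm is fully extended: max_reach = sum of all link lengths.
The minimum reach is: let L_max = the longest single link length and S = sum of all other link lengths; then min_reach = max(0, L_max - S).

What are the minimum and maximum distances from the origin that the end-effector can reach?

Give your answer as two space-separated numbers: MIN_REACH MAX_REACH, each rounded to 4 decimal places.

Answer: 0.0000 26.6000

Derivation:
Link lengths: [9.0, 4.7, 3.1, 9.8]
max_reach = 9 + 4.7 + 3.1 + 9.8 = 26.6
L_max = max([9.0, 4.7, 3.1, 9.8]) = 9.8
S (sum of others) = 26.6 - 9.8 = 16.8
min_reach = max(0, 9.8 - 16.8) = max(0, -7) = 0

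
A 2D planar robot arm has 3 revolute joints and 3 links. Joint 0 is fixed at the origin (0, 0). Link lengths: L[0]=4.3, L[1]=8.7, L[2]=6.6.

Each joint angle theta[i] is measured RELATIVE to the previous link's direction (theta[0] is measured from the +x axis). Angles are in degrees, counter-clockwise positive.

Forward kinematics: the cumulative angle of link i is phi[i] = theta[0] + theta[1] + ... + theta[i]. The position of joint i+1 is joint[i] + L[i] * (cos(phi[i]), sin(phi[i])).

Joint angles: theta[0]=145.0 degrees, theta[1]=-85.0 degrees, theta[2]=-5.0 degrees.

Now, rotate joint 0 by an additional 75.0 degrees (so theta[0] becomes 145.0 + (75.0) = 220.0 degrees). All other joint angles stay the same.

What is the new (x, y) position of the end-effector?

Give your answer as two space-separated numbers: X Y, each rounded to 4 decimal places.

Answer: -13.6882 8.4437

Derivation:
joint[0] = (0.0000, 0.0000)  (base)
link 0: phi[0] = 220 = 220 deg
  cos(220 deg) = -0.7660, sin(220 deg) = -0.6428
  joint[1] = (0.0000, 0.0000) + 4.3 * (-0.7660, -0.6428) = (0.0000 + -3.2940, 0.0000 + -2.7640) = (-3.2940, -2.7640)
link 1: phi[1] = 220 + -85 = 135 deg
  cos(135 deg) = -0.7071, sin(135 deg) = 0.7071
  joint[2] = (-3.2940, -2.7640) + 8.7 * (-0.7071, 0.7071) = (-3.2940 + -6.1518, -2.7640 + 6.1518) = (-9.4458, 3.3878)
link 2: phi[2] = 220 + -85 + -5 = 130 deg
  cos(130 deg) = -0.6428, sin(130 deg) = 0.7660
  joint[3] = (-9.4458, 3.3878) + 6.6 * (-0.6428, 0.7660) = (-9.4458 + -4.2424, 3.3878 + 5.0559) = (-13.6882, 8.4437)
End effector: (-13.6882, 8.4437)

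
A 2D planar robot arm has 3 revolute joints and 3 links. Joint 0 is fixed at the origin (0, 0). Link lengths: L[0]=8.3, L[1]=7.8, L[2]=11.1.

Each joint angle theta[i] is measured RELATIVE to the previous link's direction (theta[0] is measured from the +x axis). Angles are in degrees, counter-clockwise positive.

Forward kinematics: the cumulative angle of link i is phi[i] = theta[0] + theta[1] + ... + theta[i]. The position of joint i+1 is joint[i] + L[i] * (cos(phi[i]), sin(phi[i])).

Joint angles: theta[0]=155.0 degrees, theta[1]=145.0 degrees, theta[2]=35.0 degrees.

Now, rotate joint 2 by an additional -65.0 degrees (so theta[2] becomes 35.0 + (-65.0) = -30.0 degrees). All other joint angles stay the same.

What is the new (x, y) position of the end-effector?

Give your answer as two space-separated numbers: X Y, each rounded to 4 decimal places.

joint[0] = (0.0000, 0.0000)  (base)
link 0: phi[0] = 155 = 155 deg
  cos(155 deg) = -0.9063, sin(155 deg) = 0.4226
  joint[1] = (0.0000, 0.0000) + 8.3 * (-0.9063, 0.4226) = (0.0000 + -7.5224, 0.0000 + 3.5077) = (-7.5224, 3.5077)
link 1: phi[1] = 155 + 145 = 300 deg
  cos(300 deg) = 0.5000, sin(300 deg) = -0.8660
  joint[2] = (-7.5224, 3.5077) + 7.8 * (0.5000, -0.8660) = (-7.5224 + 3.9000, 3.5077 + -6.7550) = (-3.6224, -3.2473)
link 2: phi[2] = 155 + 145 + -30 = 270 deg
  cos(270 deg) = -0.0000, sin(270 deg) = -1.0000
  joint[3] = (-3.6224, -3.2473) + 11.1 * (-0.0000, -1.0000) = (-3.6224 + -0.0000, -3.2473 + -11.1000) = (-3.6224, -14.3473)
End effector: (-3.6224, -14.3473)

Answer: -3.6224 -14.3473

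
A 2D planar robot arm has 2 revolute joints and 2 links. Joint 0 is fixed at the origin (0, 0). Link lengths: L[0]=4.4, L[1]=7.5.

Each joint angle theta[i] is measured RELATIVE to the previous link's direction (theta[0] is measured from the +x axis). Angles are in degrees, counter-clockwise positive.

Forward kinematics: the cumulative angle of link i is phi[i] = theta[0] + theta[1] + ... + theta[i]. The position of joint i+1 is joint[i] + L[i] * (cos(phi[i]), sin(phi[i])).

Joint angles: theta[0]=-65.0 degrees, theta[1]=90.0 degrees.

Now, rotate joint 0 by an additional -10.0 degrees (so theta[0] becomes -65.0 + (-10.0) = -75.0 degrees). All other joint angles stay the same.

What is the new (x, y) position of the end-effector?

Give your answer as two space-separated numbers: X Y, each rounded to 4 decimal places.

joint[0] = (0.0000, 0.0000)  (base)
link 0: phi[0] = -75 = -75 deg
  cos(-75 deg) = 0.2588, sin(-75 deg) = -0.9659
  joint[1] = (0.0000, 0.0000) + 4.4 * (0.2588, -0.9659) = (0.0000 + 1.1388, 0.0000 + -4.2501) = (1.1388, -4.2501)
link 1: phi[1] = -75 + 90 = 15 deg
  cos(15 deg) = 0.9659, sin(15 deg) = 0.2588
  joint[2] = (1.1388, -4.2501) + 7.5 * (0.9659, 0.2588) = (1.1388 + 7.2444, -4.2501 + 1.9411) = (8.3832, -2.3089)
End effector: (8.3832, -2.3089)

Answer: 8.3832 -2.3089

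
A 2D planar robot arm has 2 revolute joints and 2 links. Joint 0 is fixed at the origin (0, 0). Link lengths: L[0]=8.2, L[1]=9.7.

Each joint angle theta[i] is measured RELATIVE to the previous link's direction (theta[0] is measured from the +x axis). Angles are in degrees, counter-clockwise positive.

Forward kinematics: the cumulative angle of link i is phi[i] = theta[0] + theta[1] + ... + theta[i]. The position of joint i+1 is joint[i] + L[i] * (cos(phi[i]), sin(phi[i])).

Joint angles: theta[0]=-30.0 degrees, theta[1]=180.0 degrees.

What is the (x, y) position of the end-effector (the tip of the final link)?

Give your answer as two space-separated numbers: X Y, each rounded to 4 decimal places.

Answer: -1.2990 0.7500

Derivation:
joint[0] = (0.0000, 0.0000)  (base)
link 0: phi[0] = -30 = -30 deg
  cos(-30 deg) = 0.8660, sin(-30 deg) = -0.5000
  joint[1] = (0.0000, 0.0000) + 8.2 * (0.8660, -0.5000) = (0.0000 + 7.1014, 0.0000 + -4.1000) = (7.1014, -4.1000)
link 1: phi[1] = -30 + 180 = 150 deg
  cos(150 deg) = -0.8660, sin(150 deg) = 0.5000
  joint[2] = (7.1014, -4.1000) + 9.7 * (-0.8660, 0.5000) = (7.1014 + -8.4004, -4.1000 + 4.8500) = (-1.2990, 0.7500)
End effector: (-1.2990, 0.7500)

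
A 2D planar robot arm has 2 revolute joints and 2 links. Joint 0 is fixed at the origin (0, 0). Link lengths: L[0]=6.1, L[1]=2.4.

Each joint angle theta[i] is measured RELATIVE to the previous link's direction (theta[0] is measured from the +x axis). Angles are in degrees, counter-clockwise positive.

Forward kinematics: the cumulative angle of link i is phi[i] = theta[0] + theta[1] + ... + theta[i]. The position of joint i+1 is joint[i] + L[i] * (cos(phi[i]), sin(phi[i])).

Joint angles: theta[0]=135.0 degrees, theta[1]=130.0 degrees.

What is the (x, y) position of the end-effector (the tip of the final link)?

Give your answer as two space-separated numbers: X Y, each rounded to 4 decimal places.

Answer: -4.5225 1.9225

Derivation:
joint[0] = (0.0000, 0.0000)  (base)
link 0: phi[0] = 135 = 135 deg
  cos(135 deg) = -0.7071, sin(135 deg) = 0.7071
  joint[1] = (0.0000, 0.0000) + 6.1 * (-0.7071, 0.7071) = (0.0000 + -4.3134, 0.0000 + 4.3134) = (-4.3134, 4.3134)
link 1: phi[1] = 135 + 130 = 265 deg
  cos(265 deg) = -0.0872, sin(265 deg) = -0.9962
  joint[2] = (-4.3134, 4.3134) + 2.4 * (-0.0872, -0.9962) = (-4.3134 + -0.2092, 4.3134 + -2.3909) = (-4.5225, 1.9225)
End effector: (-4.5225, 1.9225)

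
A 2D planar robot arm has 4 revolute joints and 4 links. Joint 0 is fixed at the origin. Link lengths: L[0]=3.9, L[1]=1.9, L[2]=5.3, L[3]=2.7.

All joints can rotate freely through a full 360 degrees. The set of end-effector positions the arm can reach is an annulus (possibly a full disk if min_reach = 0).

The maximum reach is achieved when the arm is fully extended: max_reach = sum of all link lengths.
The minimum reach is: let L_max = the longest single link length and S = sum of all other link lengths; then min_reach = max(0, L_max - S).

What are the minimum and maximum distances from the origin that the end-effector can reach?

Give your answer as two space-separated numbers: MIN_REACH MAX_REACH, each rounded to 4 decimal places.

Answer: 0.0000 13.8000

Derivation:
Link lengths: [3.9, 1.9, 5.3, 2.7]
max_reach = 3.9 + 1.9 + 5.3 + 2.7 = 13.8
L_max = max([3.9, 1.9, 5.3, 2.7]) = 5.3
S (sum of others) = 13.8 - 5.3 = 8.5
min_reach = max(0, 5.3 - 8.5) = max(0, -3.2) = 0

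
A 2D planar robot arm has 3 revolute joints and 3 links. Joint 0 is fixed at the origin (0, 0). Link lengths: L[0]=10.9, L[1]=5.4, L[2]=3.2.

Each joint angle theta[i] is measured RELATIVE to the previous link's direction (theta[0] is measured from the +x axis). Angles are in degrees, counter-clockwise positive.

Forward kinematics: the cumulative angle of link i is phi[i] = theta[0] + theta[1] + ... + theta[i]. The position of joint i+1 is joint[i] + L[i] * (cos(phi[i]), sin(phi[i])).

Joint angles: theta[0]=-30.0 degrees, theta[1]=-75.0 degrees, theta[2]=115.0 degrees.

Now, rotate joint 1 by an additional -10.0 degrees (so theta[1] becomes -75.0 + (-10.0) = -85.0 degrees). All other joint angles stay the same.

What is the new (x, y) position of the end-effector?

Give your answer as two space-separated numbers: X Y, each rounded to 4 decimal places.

joint[0] = (0.0000, 0.0000)  (base)
link 0: phi[0] = -30 = -30 deg
  cos(-30 deg) = 0.8660, sin(-30 deg) = -0.5000
  joint[1] = (0.0000, 0.0000) + 10.9 * (0.8660, -0.5000) = (0.0000 + 9.4397, 0.0000 + -5.4500) = (9.4397, -5.4500)
link 1: phi[1] = -30 + -85 = -115 deg
  cos(-115 deg) = -0.4226, sin(-115 deg) = -0.9063
  joint[2] = (9.4397, -5.4500) + 5.4 * (-0.4226, -0.9063) = (9.4397 + -2.2821, -5.4500 + -4.8941) = (7.1575, -10.3441)
link 2: phi[2] = -30 + -85 + 115 = 0 deg
  cos(0 deg) = 1.0000, sin(0 deg) = 0.0000
  joint[3] = (7.1575, -10.3441) + 3.2 * (1.0000, 0.0000) = (7.1575 + 3.2000, -10.3441 + 0.0000) = (10.3575, -10.3441)
End effector: (10.3575, -10.3441)

Answer: 10.3575 -10.3441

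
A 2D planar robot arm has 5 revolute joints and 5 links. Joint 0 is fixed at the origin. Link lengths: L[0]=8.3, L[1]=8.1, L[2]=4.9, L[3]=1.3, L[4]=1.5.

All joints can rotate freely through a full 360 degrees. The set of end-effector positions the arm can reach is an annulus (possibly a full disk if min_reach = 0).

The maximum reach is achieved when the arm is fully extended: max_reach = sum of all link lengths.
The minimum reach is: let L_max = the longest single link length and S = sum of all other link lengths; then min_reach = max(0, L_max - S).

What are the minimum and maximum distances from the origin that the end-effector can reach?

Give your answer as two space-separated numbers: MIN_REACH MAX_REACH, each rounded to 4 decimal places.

Link lengths: [8.3, 8.1, 4.9, 1.3, 1.5]
max_reach = 8.3 + 8.1 + 4.9 + 1.3 + 1.5 = 24.1
L_max = max([8.3, 8.1, 4.9, 1.3, 1.5]) = 8.3
S (sum of others) = 24.1 - 8.3 = 15.8
min_reach = max(0, 8.3 - 15.8) = max(0, -7.5) = 0

Answer: 0.0000 24.1000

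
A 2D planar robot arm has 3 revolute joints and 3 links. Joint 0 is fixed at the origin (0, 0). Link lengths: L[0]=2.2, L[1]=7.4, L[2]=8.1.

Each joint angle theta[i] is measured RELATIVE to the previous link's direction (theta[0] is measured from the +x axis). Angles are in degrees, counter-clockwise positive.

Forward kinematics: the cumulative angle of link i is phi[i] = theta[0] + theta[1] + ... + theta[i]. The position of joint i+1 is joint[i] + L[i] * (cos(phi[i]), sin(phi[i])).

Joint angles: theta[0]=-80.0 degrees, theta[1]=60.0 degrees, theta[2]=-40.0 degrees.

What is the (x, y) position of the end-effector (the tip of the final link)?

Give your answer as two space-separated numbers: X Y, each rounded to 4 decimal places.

Answer: 11.3858 -11.7123

Derivation:
joint[0] = (0.0000, 0.0000)  (base)
link 0: phi[0] = -80 = -80 deg
  cos(-80 deg) = 0.1736, sin(-80 deg) = -0.9848
  joint[1] = (0.0000, 0.0000) + 2.2 * (0.1736, -0.9848) = (0.0000 + 0.3820, 0.0000 + -2.1666) = (0.3820, -2.1666)
link 1: phi[1] = -80 + 60 = -20 deg
  cos(-20 deg) = 0.9397, sin(-20 deg) = -0.3420
  joint[2] = (0.3820, -2.1666) + 7.4 * (0.9397, -0.3420) = (0.3820 + 6.9537, -2.1666 + -2.5309) = (7.3358, -4.6975)
link 2: phi[2] = -80 + 60 + -40 = -60 deg
  cos(-60 deg) = 0.5000, sin(-60 deg) = -0.8660
  joint[3] = (7.3358, -4.6975) + 8.1 * (0.5000, -0.8660) = (7.3358 + 4.0500, -4.6975 + -7.0148) = (11.3858, -11.7123)
End effector: (11.3858, -11.7123)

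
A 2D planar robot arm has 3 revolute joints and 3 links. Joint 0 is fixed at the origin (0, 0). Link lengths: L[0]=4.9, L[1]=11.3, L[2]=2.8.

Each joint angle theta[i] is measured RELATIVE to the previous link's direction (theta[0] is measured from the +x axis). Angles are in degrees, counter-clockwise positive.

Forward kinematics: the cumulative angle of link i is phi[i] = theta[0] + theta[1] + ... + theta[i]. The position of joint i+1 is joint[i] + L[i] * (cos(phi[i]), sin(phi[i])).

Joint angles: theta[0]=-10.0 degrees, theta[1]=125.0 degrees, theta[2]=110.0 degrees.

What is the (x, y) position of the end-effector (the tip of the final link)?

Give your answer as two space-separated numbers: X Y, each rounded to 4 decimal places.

joint[0] = (0.0000, 0.0000)  (base)
link 0: phi[0] = -10 = -10 deg
  cos(-10 deg) = 0.9848, sin(-10 deg) = -0.1736
  joint[1] = (0.0000, 0.0000) + 4.9 * (0.9848, -0.1736) = (0.0000 + 4.8256, 0.0000 + -0.8509) = (4.8256, -0.8509)
link 1: phi[1] = -10 + 125 = 115 deg
  cos(115 deg) = -0.4226, sin(115 deg) = 0.9063
  joint[2] = (4.8256, -0.8509) + 11.3 * (-0.4226, 0.9063) = (4.8256 + -4.7756, -0.8509 + 10.2413) = (0.0500, 9.3904)
link 2: phi[2] = -10 + 125 + 110 = 225 deg
  cos(225 deg) = -0.7071, sin(225 deg) = -0.7071
  joint[3] = (0.0500, 9.3904) + 2.8 * (-0.7071, -0.7071) = (0.0500 + -1.9799, 9.3904 + -1.9799) = (-1.9299, 7.4105)
End effector: (-1.9299, 7.4105)

Answer: -1.9299 7.4105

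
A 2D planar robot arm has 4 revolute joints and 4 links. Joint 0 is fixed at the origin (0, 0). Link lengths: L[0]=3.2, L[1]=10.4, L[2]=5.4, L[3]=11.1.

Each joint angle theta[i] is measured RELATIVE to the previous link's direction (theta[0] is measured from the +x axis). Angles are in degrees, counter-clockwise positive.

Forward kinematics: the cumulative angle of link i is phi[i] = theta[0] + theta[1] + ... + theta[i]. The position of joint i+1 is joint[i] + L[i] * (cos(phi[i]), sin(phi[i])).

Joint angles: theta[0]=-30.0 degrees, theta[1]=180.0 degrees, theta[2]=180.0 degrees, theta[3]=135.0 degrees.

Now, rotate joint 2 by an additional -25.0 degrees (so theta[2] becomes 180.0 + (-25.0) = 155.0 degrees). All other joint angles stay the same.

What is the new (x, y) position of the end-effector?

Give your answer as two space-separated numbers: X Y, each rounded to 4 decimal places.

Answer: -1.2106 10.1079

Derivation:
joint[0] = (0.0000, 0.0000)  (base)
link 0: phi[0] = -30 = -30 deg
  cos(-30 deg) = 0.8660, sin(-30 deg) = -0.5000
  joint[1] = (0.0000, 0.0000) + 3.2 * (0.8660, -0.5000) = (0.0000 + 2.7713, 0.0000 + -1.6000) = (2.7713, -1.6000)
link 1: phi[1] = -30 + 180 = 150 deg
  cos(150 deg) = -0.8660, sin(150 deg) = 0.5000
  joint[2] = (2.7713, -1.6000) + 10.4 * (-0.8660, 0.5000) = (2.7713 + -9.0067, -1.6000 + 5.2000) = (-6.2354, 3.6000)
link 2: phi[2] = -30 + 180 + 155 = 305 deg
  cos(305 deg) = 0.5736, sin(305 deg) = -0.8192
  joint[3] = (-6.2354, 3.6000) + 5.4 * (0.5736, -0.8192) = (-6.2354 + 3.0973, 3.6000 + -4.4234) = (-3.1381, -0.8234)
link 3: phi[3] = -30 + 180 + 155 + 135 = 440 deg
  cos(440 deg) = 0.1736, sin(440 deg) = 0.9848
  joint[4] = (-3.1381, -0.8234) + 11.1 * (0.1736, 0.9848) = (-3.1381 + 1.9275, -0.8234 + 10.9314) = (-1.2106, 10.1079)
End effector: (-1.2106, 10.1079)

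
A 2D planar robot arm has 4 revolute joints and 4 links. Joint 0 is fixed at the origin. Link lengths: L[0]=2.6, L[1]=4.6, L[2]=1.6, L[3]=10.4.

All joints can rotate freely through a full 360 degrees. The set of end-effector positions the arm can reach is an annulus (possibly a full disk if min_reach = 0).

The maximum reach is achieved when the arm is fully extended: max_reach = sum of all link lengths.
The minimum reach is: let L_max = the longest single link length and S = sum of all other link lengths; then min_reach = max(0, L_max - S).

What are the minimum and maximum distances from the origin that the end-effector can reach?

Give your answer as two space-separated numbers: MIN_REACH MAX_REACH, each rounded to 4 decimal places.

Link lengths: [2.6, 4.6, 1.6, 10.4]
max_reach = 2.6 + 4.6 + 1.6 + 10.4 = 19.2
L_max = max([2.6, 4.6, 1.6, 10.4]) = 10.4
S (sum of others) = 19.2 - 10.4 = 8.8
min_reach = max(0, 10.4 - 8.8) = max(0, 1.6) = 1.6

Answer: 1.6000 19.2000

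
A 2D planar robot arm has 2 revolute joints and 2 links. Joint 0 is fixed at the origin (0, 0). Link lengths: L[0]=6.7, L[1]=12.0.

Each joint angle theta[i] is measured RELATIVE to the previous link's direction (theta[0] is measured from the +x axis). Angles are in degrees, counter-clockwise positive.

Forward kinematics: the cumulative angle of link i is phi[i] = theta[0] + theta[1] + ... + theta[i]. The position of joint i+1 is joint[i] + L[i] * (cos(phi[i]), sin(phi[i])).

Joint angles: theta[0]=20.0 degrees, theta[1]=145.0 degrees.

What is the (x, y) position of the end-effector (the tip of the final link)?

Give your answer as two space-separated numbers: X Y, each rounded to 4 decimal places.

Answer: -5.2952 5.3974

Derivation:
joint[0] = (0.0000, 0.0000)  (base)
link 0: phi[0] = 20 = 20 deg
  cos(20 deg) = 0.9397, sin(20 deg) = 0.3420
  joint[1] = (0.0000, 0.0000) + 6.7 * (0.9397, 0.3420) = (0.0000 + 6.2959, 0.0000 + 2.2915) = (6.2959, 2.2915)
link 1: phi[1] = 20 + 145 = 165 deg
  cos(165 deg) = -0.9659, sin(165 deg) = 0.2588
  joint[2] = (6.2959, 2.2915) + 12 * (-0.9659, 0.2588) = (6.2959 + -11.5911, 2.2915 + 3.1058) = (-5.2952, 5.3974)
End effector: (-5.2952, 5.3974)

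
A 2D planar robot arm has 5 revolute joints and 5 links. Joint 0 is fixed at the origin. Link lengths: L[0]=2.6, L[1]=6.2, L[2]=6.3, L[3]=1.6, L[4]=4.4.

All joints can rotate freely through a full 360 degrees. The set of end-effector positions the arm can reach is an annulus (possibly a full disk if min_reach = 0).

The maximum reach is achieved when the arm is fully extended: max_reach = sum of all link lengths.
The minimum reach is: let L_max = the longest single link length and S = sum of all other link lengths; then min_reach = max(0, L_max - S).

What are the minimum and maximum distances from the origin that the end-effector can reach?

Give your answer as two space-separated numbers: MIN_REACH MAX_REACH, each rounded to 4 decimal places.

Link lengths: [2.6, 6.2, 6.3, 1.6, 4.4]
max_reach = 2.6 + 6.2 + 6.3 + 1.6 + 4.4 = 21.1
L_max = max([2.6, 6.2, 6.3, 1.6, 4.4]) = 6.3
S (sum of others) = 21.1 - 6.3 = 14.8
min_reach = max(0, 6.3 - 14.8) = max(0, -8.5) = 0

Answer: 0.0000 21.1000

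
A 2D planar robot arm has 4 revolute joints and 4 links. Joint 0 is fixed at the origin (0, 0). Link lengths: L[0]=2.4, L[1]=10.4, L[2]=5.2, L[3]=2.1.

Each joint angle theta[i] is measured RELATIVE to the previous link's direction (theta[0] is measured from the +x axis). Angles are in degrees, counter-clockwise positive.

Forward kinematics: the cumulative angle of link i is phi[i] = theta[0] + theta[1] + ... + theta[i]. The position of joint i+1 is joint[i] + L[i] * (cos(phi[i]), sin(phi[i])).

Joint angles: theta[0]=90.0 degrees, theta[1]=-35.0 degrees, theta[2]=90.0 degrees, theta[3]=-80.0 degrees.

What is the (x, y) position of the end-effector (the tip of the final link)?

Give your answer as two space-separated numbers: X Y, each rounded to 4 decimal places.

Answer: 2.5931 15.8050

Derivation:
joint[0] = (0.0000, 0.0000)  (base)
link 0: phi[0] = 90 = 90 deg
  cos(90 deg) = 0.0000, sin(90 deg) = 1.0000
  joint[1] = (0.0000, 0.0000) + 2.4 * (0.0000, 1.0000) = (0.0000 + 0.0000, 0.0000 + 2.4000) = (0.0000, 2.4000)
link 1: phi[1] = 90 + -35 = 55 deg
  cos(55 deg) = 0.5736, sin(55 deg) = 0.8192
  joint[2] = (0.0000, 2.4000) + 10.4 * (0.5736, 0.8192) = (0.0000 + 5.9652, 2.4000 + 8.5192) = (5.9652, 10.9192)
link 2: phi[2] = 90 + -35 + 90 = 145 deg
  cos(145 deg) = -0.8192, sin(145 deg) = 0.5736
  joint[3] = (5.9652, 10.9192) + 5.2 * (-0.8192, 0.5736) = (5.9652 + -4.2596, 10.9192 + 2.9826) = (1.7056, 13.9018)
link 3: phi[3] = 90 + -35 + 90 + -80 = 65 deg
  cos(65 deg) = 0.4226, sin(65 deg) = 0.9063
  joint[4] = (1.7056, 13.9018) + 2.1 * (0.4226, 0.9063) = (1.7056 + 0.8875, 13.9018 + 1.9032) = (2.5931, 15.8050)
End effector: (2.5931, 15.8050)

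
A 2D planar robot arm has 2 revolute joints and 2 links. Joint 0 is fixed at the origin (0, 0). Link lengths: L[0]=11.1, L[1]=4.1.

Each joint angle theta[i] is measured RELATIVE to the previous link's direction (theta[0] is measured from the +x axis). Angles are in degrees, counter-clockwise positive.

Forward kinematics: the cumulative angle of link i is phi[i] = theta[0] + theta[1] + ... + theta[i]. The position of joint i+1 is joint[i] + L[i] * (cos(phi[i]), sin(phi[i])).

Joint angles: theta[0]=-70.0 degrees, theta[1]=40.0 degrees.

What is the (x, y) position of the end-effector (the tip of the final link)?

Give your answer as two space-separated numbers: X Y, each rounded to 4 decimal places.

joint[0] = (0.0000, 0.0000)  (base)
link 0: phi[0] = -70 = -70 deg
  cos(-70 deg) = 0.3420, sin(-70 deg) = -0.9397
  joint[1] = (0.0000, 0.0000) + 11.1 * (0.3420, -0.9397) = (0.0000 + 3.7964, 0.0000 + -10.4306) = (3.7964, -10.4306)
link 1: phi[1] = -70 + 40 = -30 deg
  cos(-30 deg) = 0.8660, sin(-30 deg) = -0.5000
  joint[2] = (3.7964, -10.4306) + 4.1 * (0.8660, -0.5000) = (3.7964 + 3.5507, -10.4306 + -2.0500) = (7.3471, -12.4806)
End effector: (7.3471, -12.4806)

Answer: 7.3471 -12.4806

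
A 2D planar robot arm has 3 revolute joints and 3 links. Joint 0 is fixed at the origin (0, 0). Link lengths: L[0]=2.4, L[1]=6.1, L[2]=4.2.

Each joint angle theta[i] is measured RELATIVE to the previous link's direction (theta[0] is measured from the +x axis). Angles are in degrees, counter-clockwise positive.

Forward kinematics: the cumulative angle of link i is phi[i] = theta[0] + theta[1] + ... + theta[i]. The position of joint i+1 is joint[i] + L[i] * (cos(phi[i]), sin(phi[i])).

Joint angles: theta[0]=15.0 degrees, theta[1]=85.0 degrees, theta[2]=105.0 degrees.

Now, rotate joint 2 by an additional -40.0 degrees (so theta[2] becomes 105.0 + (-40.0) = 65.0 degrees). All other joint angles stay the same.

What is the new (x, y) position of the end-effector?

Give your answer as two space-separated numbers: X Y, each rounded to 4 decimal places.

Answer: -2.7979 7.7155

Derivation:
joint[0] = (0.0000, 0.0000)  (base)
link 0: phi[0] = 15 = 15 deg
  cos(15 deg) = 0.9659, sin(15 deg) = 0.2588
  joint[1] = (0.0000, 0.0000) + 2.4 * (0.9659, 0.2588) = (0.0000 + 2.3182, 0.0000 + 0.6212) = (2.3182, 0.6212)
link 1: phi[1] = 15 + 85 = 100 deg
  cos(100 deg) = -0.1736, sin(100 deg) = 0.9848
  joint[2] = (2.3182, 0.6212) + 6.1 * (-0.1736, 0.9848) = (2.3182 + -1.0593, 0.6212 + 6.0073) = (1.2590, 6.6285)
link 2: phi[2] = 15 + 85 + 65 = 165 deg
  cos(165 deg) = -0.9659, sin(165 deg) = 0.2588
  joint[3] = (1.2590, 6.6285) + 4.2 * (-0.9659, 0.2588) = (1.2590 + -4.0569, 6.6285 + 1.0870) = (-2.7979, 7.7155)
End effector: (-2.7979, 7.7155)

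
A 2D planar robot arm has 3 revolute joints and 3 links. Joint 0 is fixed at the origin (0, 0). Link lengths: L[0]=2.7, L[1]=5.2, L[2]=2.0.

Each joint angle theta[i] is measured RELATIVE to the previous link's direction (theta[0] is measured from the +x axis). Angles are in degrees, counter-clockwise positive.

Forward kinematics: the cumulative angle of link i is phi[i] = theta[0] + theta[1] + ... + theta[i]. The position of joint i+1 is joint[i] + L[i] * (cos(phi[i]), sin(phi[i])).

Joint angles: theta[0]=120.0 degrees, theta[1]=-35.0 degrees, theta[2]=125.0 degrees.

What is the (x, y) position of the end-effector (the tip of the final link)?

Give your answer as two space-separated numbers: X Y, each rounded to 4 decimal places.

joint[0] = (0.0000, 0.0000)  (base)
link 0: phi[0] = 120 = 120 deg
  cos(120 deg) = -0.5000, sin(120 deg) = 0.8660
  joint[1] = (0.0000, 0.0000) + 2.7 * (-0.5000, 0.8660) = (0.0000 + -1.3500, 0.0000 + 2.3383) = (-1.3500, 2.3383)
link 1: phi[1] = 120 + -35 = 85 deg
  cos(85 deg) = 0.0872, sin(85 deg) = 0.9962
  joint[2] = (-1.3500, 2.3383) + 5.2 * (0.0872, 0.9962) = (-1.3500 + 0.4532, 2.3383 + 5.1802) = (-0.8968, 7.5185)
link 2: phi[2] = 120 + -35 + 125 = 210 deg
  cos(210 deg) = -0.8660, sin(210 deg) = -0.5000
  joint[3] = (-0.8968, 7.5185) + 2 * (-0.8660, -0.5000) = (-0.8968 + -1.7321, 7.5185 + -1.0000) = (-2.6288, 6.5185)
End effector: (-2.6288, 6.5185)

Answer: -2.6288 6.5185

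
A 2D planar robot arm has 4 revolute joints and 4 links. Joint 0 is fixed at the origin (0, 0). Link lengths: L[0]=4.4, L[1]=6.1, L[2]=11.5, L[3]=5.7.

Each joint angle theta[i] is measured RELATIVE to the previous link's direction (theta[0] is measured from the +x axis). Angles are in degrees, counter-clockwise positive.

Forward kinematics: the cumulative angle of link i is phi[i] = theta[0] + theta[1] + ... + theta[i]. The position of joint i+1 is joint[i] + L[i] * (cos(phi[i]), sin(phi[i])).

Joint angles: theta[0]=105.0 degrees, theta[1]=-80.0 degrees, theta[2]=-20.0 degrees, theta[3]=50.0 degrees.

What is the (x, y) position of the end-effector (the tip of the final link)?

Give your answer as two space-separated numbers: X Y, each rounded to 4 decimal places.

joint[0] = (0.0000, 0.0000)  (base)
link 0: phi[0] = 105 = 105 deg
  cos(105 deg) = -0.2588, sin(105 deg) = 0.9659
  joint[1] = (0.0000, 0.0000) + 4.4 * (-0.2588, 0.9659) = (0.0000 + -1.1388, 0.0000 + 4.2501) = (-1.1388, 4.2501)
link 1: phi[1] = 105 + -80 = 25 deg
  cos(25 deg) = 0.9063, sin(25 deg) = 0.4226
  joint[2] = (-1.1388, 4.2501) + 6.1 * (0.9063, 0.4226) = (-1.1388 + 5.5285, 4.2501 + 2.5780) = (4.3897, 6.8280)
link 2: phi[2] = 105 + -80 + -20 = 5 deg
  cos(5 deg) = 0.9962, sin(5 deg) = 0.0872
  joint[3] = (4.3897, 6.8280) + 11.5 * (0.9962, 0.0872) = (4.3897 + 11.4562, 6.8280 + 1.0023) = (15.8459, 7.8303)
link 3: phi[3] = 105 + -80 + -20 + 50 = 55 deg
  cos(55 deg) = 0.5736, sin(55 deg) = 0.8192
  joint[4] = (15.8459, 7.8303) + 5.7 * (0.5736, 0.8192) = (15.8459 + 3.2694, 7.8303 + 4.6692) = (19.1153, 12.4995)
End effector: (19.1153, 12.4995)

Answer: 19.1153 12.4995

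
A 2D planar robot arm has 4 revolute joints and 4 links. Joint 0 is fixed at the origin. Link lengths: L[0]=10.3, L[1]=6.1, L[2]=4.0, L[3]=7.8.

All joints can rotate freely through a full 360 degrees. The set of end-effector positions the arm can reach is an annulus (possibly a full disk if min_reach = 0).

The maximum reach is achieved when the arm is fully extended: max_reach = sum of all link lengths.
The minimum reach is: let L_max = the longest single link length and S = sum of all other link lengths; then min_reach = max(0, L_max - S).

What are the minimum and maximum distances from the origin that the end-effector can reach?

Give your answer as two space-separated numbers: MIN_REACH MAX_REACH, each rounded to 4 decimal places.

Answer: 0.0000 28.2000

Derivation:
Link lengths: [10.3, 6.1, 4.0, 7.8]
max_reach = 10.3 + 6.1 + 4 + 7.8 = 28.2
L_max = max([10.3, 6.1, 4.0, 7.8]) = 10.3
S (sum of others) = 28.2 - 10.3 = 17.9
min_reach = max(0, 10.3 - 17.9) = max(0, -7.6) = 0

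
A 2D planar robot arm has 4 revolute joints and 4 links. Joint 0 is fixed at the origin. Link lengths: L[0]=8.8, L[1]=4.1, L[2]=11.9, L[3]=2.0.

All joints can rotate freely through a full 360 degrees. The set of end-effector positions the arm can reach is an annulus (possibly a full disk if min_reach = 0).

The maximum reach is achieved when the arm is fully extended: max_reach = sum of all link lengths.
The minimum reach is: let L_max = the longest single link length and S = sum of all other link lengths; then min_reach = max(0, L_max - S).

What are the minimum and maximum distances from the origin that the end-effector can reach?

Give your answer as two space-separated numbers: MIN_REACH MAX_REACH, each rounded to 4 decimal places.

Link lengths: [8.8, 4.1, 11.9, 2.0]
max_reach = 8.8 + 4.1 + 11.9 + 2 = 26.8
L_max = max([8.8, 4.1, 11.9, 2.0]) = 11.9
S (sum of others) = 26.8 - 11.9 = 14.9
min_reach = max(0, 11.9 - 14.9) = max(0, -3) = 0

Answer: 0.0000 26.8000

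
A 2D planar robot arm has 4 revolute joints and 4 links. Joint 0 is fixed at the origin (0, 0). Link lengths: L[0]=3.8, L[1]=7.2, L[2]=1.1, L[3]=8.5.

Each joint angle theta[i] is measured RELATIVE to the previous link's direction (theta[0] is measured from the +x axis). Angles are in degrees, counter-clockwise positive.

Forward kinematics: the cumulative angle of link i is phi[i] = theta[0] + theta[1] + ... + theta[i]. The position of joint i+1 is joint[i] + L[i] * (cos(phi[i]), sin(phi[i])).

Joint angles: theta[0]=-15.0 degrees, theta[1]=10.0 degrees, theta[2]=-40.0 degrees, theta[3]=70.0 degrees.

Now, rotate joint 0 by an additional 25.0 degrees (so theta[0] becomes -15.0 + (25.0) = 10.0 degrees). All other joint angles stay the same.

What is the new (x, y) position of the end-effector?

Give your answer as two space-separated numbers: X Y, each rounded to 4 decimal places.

Answer: 17.0054 9.2576

Derivation:
joint[0] = (0.0000, 0.0000)  (base)
link 0: phi[0] = 10 = 10 deg
  cos(10 deg) = 0.9848, sin(10 deg) = 0.1736
  joint[1] = (0.0000, 0.0000) + 3.8 * (0.9848, 0.1736) = (0.0000 + 3.7423, 0.0000 + 0.6599) = (3.7423, 0.6599)
link 1: phi[1] = 10 + 10 = 20 deg
  cos(20 deg) = 0.9397, sin(20 deg) = 0.3420
  joint[2] = (3.7423, 0.6599) + 7.2 * (0.9397, 0.3420) = (3.7423 + 6.7658, 0.6599 + 2.4625) = (10.5081, 3.1224)
link 2: phi[2] = 10 + 10 + -40 = -20 deg
  cos(-20 deg) = 0.9397, sin(-20 deg) = -0.3420
  joint[3] = (10.5081, 3.1224) + 1.1 * (0.9397, -0.3420) = (10.5081 + 1.0337, 3.1224 + -0.3762) = (11.5417, 2.7462)
link 3: phi[3] = 10 + 10 + -40 + 70 = 50 deg
  cos(50 deg) = 0.6428, sin(50 deg) = 0.7660
  joint[4] = (11.5417, 2.7462) + 8.5 * (0.6428, 0.7660) = (11.5417 + 5.4637, 2.7462 + 6.5114) = (17.0054, 9.2576)
End effector: (17.0054, 9.2576)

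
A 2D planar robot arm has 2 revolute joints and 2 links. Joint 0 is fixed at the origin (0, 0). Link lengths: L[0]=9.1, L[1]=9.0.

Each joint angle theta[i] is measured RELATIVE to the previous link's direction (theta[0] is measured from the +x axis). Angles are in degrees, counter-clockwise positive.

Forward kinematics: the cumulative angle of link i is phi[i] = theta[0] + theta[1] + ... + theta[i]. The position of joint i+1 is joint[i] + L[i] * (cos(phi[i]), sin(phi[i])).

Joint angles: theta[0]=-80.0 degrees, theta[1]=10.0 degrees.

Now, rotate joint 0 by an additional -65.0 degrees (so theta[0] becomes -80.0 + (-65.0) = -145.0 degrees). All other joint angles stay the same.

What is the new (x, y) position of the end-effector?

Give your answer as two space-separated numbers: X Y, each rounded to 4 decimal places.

joint[0] = (0.0000, 0.0000)  (base)
link 0: phi[0] = -145 = -145 deg
  cos(-145 deg) = -0.8192, sin(-145 deg) = -0.5736
  joint[1] = (0.0000, 0.0000) + 9.1 * (-0.8192, -0.5736) = (0.0000 + -7.4543, 0.0000 + -5.2195) = (-7.4543, -5.2195)
link 1: phi[1] = -145 + 10 = -135 deg
  cos(-135 deg) = -0.7071, sin(-135 deg) = -0.7071
  joint[2] = (-7.4543, -5.2195) + 9 * (-0.7071, -0.7071) = (-7.4543 + -6.3640, -5.2195 + -6.3640) = (-13.8182, -11.5835)
End effector: (-13.8182, -11.5835)

Answer: -13.8182 -11.5835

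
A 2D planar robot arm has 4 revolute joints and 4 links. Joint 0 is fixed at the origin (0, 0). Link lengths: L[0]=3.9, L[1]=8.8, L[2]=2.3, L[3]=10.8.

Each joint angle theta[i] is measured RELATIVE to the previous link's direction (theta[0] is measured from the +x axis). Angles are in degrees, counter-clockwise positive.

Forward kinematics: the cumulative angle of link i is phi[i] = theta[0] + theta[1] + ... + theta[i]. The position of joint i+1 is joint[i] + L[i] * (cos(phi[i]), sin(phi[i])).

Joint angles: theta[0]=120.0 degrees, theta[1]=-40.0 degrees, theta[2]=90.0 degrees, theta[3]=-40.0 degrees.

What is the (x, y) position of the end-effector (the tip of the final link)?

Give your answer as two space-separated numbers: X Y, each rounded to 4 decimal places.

Answer: -9.6291 20.7165

Derivation:
joint[0] = (0.0000, 0.0000)  (base)
link 0: phi[0] = 120 = 120 deg
  cos(120 deg) = -0.5000, sin(120 deg) = 0.8660
  joint[1] = (0.0000, 0.0000) + 3.9 * (-0.5000, 0.8660) = (0.0000 + -1.9500, 0.0000 + 3.3775) = (-1.9500, 3.3775)
link 1: phi[1] = 120 + -40 = 80 deg
  cos(80 deg) = 0.1736, sin(80 deg) = 0.9848
  joint[2] = (-1.9500, 3.3775) + 8.8 * (0.1736, 0.9848) = (-1.9500 + 1.5281, 3.3775 + 8.6663) = (-0.4219, 12.0438)
link 2: phi[2] = 120 + -40 + 90 = 170 deg
  cos(170 deg) = -0.9848, sin(170 deg) = 0.1736
  joint[3] = (-0.4219, 12.0438) + 2.3 * (-0.9848, 0.1736) = (-0.4219 + -2.2651, 12.0438 + 0.3994) = (-2.6870, 12.4432)
link 3: phi[3] = 120 + -40 + 90 + -40 = 130 deg
  cos(130 deg) = -0.6428, sin(130 deg) = 0.7660
  joint[4] = (-2.6870, 12.4432) + 10.8 * (-0.6428, 0.7660) = (-2.6870 + -6.9421, 12.4432 + 8.2733) = (-9.6291, 20.7165)
End effector: (-9.6291, 20.7165)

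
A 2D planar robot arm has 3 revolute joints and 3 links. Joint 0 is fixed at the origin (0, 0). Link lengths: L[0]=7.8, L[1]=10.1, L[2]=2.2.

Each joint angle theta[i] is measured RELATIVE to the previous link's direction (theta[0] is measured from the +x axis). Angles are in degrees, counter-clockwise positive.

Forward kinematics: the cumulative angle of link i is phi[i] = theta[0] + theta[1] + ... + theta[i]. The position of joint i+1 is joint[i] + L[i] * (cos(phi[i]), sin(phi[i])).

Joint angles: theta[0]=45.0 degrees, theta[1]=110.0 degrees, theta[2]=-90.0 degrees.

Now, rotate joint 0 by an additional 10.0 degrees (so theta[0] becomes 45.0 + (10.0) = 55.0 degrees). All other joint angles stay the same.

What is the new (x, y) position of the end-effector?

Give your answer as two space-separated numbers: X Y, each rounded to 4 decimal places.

Answer: -4.7126 11.1285

Derivation:
joint[0] = (0.0000, 0.0000)  (base)
link 0: phi[0] = 55 = 55 deg
  cos(55 deg) = 0.5736, sin(55 deg) = 0.8192
  joint[1] = (0.0000, 0.0000) + 7.8 * (0.5736, 0.8192) = (0.0000 + 4.4739, 0.0000 + 6.3894) = (4.4739, 6.3894)
link 1: phi[1] = 55 + 110 = 165 deg
  cos(165 deg) = -0.9659, sin(165 deg) = 0.2588
  joint[2] = (4.4739, 6.3894) + 10.1 * (-0.9659, 0.2588) = (4.4739 + -9.7559, 6.3894 + 2.6141) = (-5.2820, 9.0035)
link 2: phi[2] = 55 + 110 + -90 = 75 deg
  cos(75 deg) = 0.2588, sin(75 deg) = 0.9659
  joint[3] = (-5.2820, 9.0035) + 2.2 * (0.2588, 0.9659) = (-5.2820 + 0.5694, 9.0035 + 2.1250) = (-4.7126, 11.1285)
End effector: (-4.7126, 11.1285)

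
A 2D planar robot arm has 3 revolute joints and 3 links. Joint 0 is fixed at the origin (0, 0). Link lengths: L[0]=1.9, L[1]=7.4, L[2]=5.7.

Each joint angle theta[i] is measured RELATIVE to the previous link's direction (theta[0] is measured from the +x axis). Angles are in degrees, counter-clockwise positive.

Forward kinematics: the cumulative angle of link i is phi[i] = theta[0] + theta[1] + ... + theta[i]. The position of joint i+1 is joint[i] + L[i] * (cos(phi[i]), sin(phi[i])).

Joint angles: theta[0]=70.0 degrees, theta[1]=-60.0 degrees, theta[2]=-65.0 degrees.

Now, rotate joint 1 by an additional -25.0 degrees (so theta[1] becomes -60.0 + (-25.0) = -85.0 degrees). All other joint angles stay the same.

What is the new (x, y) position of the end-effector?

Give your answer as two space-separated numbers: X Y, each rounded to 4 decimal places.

joint[0] = (0.0000, 0.0000)  (base)
link 0: phi[0] = 70 = 70 deg
  cos(70 deg) = 0.3420, sin(70 deg) = 0.9397
  joint[1] = (0.0000, 0.0000) + 1.9 * (0.3420, 0.9397) = (0.0000 + 0.6498, 0.0000 + 1.7854) = (0.6498, 1.7854)
link 1: phi[1] = 70 + -85 = -15 deg
  cos(-15 deg) = 0.9659, sin(-15 deg) = -0.2588
  joint[2] = (0.6498, 1.7854) + 7.4 * (0.9659, -0.2588) = (0.6498 + 7.1479, 1.7854 + -1.9153) = (7.7977, -0.1298)
link 2: phi[2] = 70 + -85 + -65 = -80 deg
  cos(-80 deg) = 0.1736, sin(-80 deg) = -0.9848
  joint[3] = (7.7977, -0.1298) + 5.7 * (0.1736, -0.9848) = (7.7977 + 0.9898, -0.1298 + -5.6134) = (8.7875, -5.7432)
End effector: (8.7875, -5.7432)

Answer: 8.7875 -5.7432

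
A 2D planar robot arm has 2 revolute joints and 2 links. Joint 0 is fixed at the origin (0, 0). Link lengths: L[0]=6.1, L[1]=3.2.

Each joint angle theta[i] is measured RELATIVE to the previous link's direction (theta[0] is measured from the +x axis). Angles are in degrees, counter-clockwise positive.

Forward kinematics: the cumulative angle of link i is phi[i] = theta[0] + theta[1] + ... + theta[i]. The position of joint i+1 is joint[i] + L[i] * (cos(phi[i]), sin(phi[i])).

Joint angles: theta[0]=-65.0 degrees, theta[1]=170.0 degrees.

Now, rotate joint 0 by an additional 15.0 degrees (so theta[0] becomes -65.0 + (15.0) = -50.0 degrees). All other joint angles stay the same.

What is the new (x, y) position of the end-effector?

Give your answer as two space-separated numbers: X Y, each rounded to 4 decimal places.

Answer: 2.3210 -1.9016

Derivation:
joint[0] = (0.0000, 0.0000)  (base)
link 0: phi[0] = -50 = -50 deg
  cos(-50 deg) = 0.6428, sin(-50 deg) = -0.7660
  joint[1] = (0.0000, 0.0000) + 6.1 * (0.6428, -0.7660) = (0.0000 + 3.9210, 0.0000 + -4.6729) = (3.9210, -4.6729)
link 1: phi[1] = -50 + 170 = 120 deg
  cos(120 deg) = -0.5000, sin(120 deg) = 0.8660
  joint[2] = (3.9210, -4.6729) + 3.2 * (-0.5000, 0.8660) = (3.9210 + -1.6000, -4.6729 + 2.7713) = (2.3210, -1.9016)
End effector: (2.3210, -1.9016)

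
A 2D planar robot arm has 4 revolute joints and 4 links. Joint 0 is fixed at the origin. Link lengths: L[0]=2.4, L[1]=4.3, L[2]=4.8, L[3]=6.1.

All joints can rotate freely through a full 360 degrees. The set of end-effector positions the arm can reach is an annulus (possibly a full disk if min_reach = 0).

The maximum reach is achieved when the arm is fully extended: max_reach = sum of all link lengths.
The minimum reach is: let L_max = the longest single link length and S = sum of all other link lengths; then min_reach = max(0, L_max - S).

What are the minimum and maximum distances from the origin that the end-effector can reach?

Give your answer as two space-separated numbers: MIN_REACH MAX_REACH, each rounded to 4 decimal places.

Answer: 0.0000 17.6000

Derivation:
Link lengths: [2.4, 4.3, 4.8, 6.1]
max_reach = 2.4 + 4.3 + 4.8 + 6.1 = 17.6
L_max = max([2.4, 4.3, 4.8, 6.1]) = 6.1
S (sum of others) = 17.6 - 6.1 = 11.5
min_reach = max(0, 6.1 - 11.5) = max(0, -5.4) = 0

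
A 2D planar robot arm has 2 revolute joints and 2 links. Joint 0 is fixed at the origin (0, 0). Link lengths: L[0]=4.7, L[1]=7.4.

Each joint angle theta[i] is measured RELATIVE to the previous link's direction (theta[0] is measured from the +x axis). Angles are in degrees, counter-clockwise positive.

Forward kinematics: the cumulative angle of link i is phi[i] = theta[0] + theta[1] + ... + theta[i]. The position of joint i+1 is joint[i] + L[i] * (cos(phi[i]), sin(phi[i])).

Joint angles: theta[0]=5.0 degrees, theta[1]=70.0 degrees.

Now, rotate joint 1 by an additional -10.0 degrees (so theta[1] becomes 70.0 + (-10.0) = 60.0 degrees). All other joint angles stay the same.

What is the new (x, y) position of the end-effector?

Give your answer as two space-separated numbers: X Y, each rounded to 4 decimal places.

Answer: 7.8095 7.1163

Derivation:
joint[0] = (0.0000, 0.0000)  (base)
link 0: phi[0] = 5 = 5 deg
  cos(5 deg) = 0.9962, sin(5 deg) = 0.0872
  joint[1] = (0.0000, 0.0000) + 4.7 * (0.9962, 0.0872) = (0.0000 + 4.6821, 0.0000 + 0.4096) = (4.6821, 0.4096)
link 1: phi[1] = 5 + 60 = 65 deg
  cos(65 deg) = 0.4226, sin(65 deg) = 0.9063
  joint[2] = (4.6821, 0.4096) + 7.4 * (0.4226, 0.9063) = (4.6821 + 3.1274, 0.4096 + 6.7067) = (7.8095, 7.1163)
End effector: (7.8095, 7.1163)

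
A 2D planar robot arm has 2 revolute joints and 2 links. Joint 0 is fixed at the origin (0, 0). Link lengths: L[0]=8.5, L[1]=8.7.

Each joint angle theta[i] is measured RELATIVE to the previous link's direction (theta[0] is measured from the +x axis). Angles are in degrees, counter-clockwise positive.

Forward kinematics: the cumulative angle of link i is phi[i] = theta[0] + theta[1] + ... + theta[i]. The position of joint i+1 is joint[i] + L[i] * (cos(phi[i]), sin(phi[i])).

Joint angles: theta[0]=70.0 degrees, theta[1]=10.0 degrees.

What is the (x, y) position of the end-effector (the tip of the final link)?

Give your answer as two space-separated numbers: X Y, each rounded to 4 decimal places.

joint[0] = (0.0000, 0.0000)  (base)
link 0: phi[0] = 70 = 70 deg
  cos(70 deg) = 0.3420, sin(70 deg) = 0.9397
  joint[1] = (0.0000, 0.0000) + 8.5 * (0.3420, 0.9397) = (0.0000 + 2.9072, 0.0000 + 7.9874) = (2.9072, 7.9874)
link 1: phi[1] = 70 + 10 = 80 deg
  cos(80 deg) = 0.1736, sin(80 deg) = 0.9848
  joint[2] = (2.9072, 7.9874) + 8.7 * (0.1736, 0.9848) = (2.9072 + 1.5107, 7.9874 + 8.5678) = (4.4179, 16.5552)
End effector: (4.4179, 16.5552)

Answer: 4.4179 16.5552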